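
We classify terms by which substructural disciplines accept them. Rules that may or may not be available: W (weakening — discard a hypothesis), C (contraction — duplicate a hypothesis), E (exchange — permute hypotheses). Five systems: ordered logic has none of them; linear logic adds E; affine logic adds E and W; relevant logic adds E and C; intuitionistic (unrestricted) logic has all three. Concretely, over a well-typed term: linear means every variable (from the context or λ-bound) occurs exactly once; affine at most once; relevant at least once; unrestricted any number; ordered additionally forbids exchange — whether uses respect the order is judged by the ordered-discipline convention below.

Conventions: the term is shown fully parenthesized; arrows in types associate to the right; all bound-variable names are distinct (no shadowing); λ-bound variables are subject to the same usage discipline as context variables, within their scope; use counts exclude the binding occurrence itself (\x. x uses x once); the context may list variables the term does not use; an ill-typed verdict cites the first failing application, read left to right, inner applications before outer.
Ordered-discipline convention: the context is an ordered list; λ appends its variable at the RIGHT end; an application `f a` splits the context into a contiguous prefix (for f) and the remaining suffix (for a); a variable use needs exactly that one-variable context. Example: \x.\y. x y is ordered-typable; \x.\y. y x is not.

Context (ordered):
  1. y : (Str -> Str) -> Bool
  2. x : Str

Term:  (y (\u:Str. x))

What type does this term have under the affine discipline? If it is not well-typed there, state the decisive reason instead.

term : Bool
variable uses: y: 1×; x: 1×; u (bound): 0×
use order (left to right): y, x
typing: the term checks, with type Bool
all disciplines: ordered ✗ · linear ✗ · affine ✓ · relevant ✗ · unrestricted ✓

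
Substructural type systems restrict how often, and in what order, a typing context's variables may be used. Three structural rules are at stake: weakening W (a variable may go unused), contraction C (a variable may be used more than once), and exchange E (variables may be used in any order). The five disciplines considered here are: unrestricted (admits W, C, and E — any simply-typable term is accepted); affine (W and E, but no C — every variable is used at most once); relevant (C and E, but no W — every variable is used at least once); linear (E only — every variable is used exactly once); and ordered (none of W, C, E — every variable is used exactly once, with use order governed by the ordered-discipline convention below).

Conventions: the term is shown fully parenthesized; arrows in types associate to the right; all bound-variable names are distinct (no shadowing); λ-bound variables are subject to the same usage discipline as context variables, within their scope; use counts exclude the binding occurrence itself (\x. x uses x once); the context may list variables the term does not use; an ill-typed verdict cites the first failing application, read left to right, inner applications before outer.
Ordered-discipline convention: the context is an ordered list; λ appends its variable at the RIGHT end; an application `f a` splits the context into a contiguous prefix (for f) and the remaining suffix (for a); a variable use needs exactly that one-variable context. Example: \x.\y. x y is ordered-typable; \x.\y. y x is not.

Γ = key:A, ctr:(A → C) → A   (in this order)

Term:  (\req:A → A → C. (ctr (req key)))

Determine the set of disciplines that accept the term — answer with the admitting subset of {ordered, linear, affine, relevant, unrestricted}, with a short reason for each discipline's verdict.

admitted in: linear, affine, relevant, unrestricted
counts: key ×1, ctr ×1, req (λ-bound) ×1
use order (left to right): ctr, req, key
typing: well-typed — term : (A → A → C) → A
ordered ✗ (needs exchange: uses follow ctr, req, key)
linear ✓ (exactly-once usage across key, ctr, req)
affine ✓ (key, ctr, req: no repeats, contraction unneeded)
relevant ✓ (every one of key, ctr, req appears)
unrestricted ✓ (typability at (A → A → C) → A is all that's needed)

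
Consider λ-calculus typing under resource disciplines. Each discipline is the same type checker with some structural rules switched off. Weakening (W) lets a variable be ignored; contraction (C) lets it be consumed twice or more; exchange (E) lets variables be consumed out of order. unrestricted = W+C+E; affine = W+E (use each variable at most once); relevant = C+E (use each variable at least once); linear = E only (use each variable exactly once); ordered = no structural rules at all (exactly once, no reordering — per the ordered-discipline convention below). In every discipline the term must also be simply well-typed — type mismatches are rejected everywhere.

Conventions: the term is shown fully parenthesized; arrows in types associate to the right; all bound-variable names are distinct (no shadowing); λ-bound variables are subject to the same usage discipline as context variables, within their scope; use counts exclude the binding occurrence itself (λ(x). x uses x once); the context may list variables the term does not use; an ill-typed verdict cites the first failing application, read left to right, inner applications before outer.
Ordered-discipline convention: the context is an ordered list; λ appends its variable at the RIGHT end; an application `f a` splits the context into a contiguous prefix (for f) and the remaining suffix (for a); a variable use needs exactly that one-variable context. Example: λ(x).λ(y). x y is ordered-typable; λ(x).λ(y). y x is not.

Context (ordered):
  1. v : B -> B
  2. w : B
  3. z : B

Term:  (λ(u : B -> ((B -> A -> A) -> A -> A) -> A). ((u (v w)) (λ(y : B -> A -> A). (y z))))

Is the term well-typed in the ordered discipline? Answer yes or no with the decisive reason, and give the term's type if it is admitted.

no — no contiguous prefix/suffix split fits u, v, w, y, z
counts: v: 1×, w: 1×, z: 1×, u (λ-bound): 1×, y (λ-bound): 1×
left-to-right use order: u, v, w, y, z
typing: the term checks, with type (B -> ((B -> A -> A) -> A -> A) -> A) -> A
across the five disciplines: ordered ✗; linear ✓; affine ✓; relevant ✓; unrestricted ✓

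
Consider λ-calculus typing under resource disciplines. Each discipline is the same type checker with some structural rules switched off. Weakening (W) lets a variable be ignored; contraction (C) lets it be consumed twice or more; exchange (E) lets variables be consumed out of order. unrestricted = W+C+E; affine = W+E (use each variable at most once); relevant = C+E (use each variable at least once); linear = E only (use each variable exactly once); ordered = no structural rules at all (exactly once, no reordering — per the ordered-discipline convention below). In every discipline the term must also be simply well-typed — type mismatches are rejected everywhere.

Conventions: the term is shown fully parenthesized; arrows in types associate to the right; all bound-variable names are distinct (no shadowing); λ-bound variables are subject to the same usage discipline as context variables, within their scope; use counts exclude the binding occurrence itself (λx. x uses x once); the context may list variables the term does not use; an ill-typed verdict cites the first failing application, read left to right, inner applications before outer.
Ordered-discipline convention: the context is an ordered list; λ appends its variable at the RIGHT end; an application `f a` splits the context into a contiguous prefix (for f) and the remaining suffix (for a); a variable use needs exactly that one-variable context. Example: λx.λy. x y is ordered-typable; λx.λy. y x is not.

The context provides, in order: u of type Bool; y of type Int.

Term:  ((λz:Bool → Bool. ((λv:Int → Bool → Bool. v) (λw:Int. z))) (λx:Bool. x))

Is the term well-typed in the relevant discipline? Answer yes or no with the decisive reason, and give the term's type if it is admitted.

no — u, y, w never used (weakening)
usage: u=0, y=0, z (bound)=1, v (bound)=1, w (bound)=0, x (bound)=1
order of uses: v, z, x
typing: the term checks, with type Int → Bool → Bool
per-discipline verdicts: ordered ✗ | linear ✗ | affine ✓ | relevant ✗ | unrestricted ✓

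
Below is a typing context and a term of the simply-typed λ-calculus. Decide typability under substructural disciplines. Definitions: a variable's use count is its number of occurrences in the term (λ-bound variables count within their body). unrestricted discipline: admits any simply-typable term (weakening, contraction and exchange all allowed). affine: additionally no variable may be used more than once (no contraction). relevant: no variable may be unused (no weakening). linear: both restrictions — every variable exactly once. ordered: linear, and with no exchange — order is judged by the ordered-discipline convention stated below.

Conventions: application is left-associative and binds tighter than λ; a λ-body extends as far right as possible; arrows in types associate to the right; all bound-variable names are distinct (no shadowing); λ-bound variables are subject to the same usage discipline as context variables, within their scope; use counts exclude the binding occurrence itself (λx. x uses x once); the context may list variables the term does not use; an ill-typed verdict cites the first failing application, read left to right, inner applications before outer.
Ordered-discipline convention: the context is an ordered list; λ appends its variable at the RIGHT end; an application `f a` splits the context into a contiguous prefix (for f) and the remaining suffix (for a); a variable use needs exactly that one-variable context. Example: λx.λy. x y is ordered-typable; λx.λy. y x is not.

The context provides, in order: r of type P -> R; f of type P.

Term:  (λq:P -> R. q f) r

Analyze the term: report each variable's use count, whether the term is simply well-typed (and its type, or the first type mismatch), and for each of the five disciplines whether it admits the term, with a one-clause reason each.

variable uses: r: 1×, f: 1×, q [bound]: 1×
left-to-right use order: q, f, r
typing: well-typed — term : R
ordered ✗ (use order q, f, r needs exchange)
linear ✓ (r, f, q: one use apiece)
affine ✓ (none of r, f, q used more than once)
relevant ✓ (at least one use each (r, f, q))
unrestricted ✓ (simply typable at R; W, C, E all held)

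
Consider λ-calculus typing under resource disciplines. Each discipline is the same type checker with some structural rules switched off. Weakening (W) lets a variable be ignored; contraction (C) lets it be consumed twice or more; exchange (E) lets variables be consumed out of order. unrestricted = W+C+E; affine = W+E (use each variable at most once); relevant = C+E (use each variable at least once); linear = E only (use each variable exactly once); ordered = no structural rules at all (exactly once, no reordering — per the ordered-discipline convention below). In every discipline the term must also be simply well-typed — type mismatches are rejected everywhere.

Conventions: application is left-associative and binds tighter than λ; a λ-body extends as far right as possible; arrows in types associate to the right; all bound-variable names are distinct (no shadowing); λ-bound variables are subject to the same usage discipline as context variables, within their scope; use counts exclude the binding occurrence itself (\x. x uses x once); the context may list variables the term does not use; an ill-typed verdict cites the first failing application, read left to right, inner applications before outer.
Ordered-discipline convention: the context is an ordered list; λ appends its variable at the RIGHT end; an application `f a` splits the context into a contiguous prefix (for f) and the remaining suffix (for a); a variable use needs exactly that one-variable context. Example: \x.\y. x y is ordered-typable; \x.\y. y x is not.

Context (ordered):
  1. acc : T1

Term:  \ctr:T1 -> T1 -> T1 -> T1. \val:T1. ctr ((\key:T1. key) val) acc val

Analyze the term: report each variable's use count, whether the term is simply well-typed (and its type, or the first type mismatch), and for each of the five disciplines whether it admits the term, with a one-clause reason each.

counts: acc=1, ctr [bound]=1, val [bound]=2, key [bound]=1
uses in reading order: ctr, key, val, acc, val
typing: well-typed at (T1 -> T1 -> T1 -> T1) -> T1 -> T1
ordered ✗ (uses contraction: val ×2)
linear ✗ (uses contraction: val ×2)
affine ✗ (uses contraction: val ×2)
relevant ✓ (at least one use each (acc, ctr, val, key))
unrestricted ✓ (type-checks ((T1 -> T1 -> T1 -> T1) -> T1 -> T1) and nothing is barred)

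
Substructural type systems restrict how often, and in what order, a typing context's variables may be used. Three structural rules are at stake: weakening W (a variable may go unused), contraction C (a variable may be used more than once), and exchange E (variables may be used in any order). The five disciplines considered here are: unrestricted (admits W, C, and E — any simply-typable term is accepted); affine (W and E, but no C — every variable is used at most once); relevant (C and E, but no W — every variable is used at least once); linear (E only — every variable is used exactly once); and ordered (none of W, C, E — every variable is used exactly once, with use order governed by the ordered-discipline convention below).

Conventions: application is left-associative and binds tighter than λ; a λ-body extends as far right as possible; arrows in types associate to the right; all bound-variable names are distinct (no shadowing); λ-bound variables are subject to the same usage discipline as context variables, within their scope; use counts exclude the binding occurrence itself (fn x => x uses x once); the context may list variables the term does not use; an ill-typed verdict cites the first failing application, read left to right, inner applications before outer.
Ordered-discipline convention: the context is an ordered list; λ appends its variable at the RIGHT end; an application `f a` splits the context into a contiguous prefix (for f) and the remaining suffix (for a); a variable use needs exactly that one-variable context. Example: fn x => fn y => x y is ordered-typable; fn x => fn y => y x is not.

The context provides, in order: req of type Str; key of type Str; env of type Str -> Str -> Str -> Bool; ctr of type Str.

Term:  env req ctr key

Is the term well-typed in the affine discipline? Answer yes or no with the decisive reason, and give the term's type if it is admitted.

yes — at most one use each (req, key, env, ctr); term : Bool
variable uses: req=1, key=1, env=1, ctr=1
left-to-right use order: env, req, ctr, key
typing: ✓ — Bool
all disciplines: ordered ✗ | linear ✓ | affine ✓ | relevant ✓ | unrestricted ✓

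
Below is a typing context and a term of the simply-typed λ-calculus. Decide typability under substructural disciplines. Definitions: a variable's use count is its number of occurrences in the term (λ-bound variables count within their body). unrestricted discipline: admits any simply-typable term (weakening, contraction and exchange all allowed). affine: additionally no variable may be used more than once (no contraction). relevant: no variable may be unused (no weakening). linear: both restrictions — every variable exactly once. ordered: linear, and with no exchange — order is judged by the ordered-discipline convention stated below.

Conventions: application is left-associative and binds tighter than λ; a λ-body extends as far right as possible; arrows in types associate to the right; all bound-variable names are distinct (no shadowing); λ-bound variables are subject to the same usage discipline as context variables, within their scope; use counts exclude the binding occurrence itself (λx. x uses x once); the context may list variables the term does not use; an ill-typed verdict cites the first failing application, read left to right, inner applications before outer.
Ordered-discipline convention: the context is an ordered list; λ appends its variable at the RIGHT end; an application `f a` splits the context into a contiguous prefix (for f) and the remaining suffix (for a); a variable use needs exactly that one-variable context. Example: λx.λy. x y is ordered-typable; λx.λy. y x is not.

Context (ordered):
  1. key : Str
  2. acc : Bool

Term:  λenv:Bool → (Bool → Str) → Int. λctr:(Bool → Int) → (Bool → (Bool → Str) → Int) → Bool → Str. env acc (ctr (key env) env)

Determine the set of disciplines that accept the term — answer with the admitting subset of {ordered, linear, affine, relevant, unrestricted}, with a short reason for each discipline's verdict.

admitted by: none
use counts: key ×1; acc ×1; env (λ-bound) ×3; ctr (λ-bound) ×1
uses in reading order: env, acc, ctr, key, env, env
typing: ill-typed: non-function type Str applied to an argument
ordered: ✗, fails simple typing
linear: ✗, a type mismatch blocks all five
affine: ✗, the type mismatch rejects it
relevant: ✗, not simply typable
unrestricted: ✗, fails simple typing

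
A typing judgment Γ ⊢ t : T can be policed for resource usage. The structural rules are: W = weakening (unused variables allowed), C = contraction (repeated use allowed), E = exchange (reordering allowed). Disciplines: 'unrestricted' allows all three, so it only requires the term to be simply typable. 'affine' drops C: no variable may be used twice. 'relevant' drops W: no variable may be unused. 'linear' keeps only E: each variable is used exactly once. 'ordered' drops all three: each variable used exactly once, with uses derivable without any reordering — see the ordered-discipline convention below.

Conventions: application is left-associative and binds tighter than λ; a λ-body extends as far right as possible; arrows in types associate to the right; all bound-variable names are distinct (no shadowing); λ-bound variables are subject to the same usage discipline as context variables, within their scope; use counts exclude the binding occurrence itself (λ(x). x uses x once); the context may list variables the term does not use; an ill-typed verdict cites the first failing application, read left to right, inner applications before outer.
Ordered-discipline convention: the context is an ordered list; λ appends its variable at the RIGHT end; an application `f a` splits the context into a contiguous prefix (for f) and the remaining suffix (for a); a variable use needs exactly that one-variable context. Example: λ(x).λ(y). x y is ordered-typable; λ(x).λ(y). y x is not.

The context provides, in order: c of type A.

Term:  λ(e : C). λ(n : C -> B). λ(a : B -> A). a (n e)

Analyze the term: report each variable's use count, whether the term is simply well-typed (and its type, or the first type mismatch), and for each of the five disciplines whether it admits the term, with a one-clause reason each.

counts: c: 0×, e (bound): 1×, n (bound): 1×, a (bound): 1×
order of uses: a, n, e
typing: the term checks, with type C -> (C -> B) -> (B -> A) -> A
ordered: ✗ — needs weakening: c unused
linear: ✗ — needs weakening: c unused
affine: ✓ — none of c, e, n, a used more than once
relevant: ✗ — needs weakening: c unused
unrestricted: ✓ — typability at C -> (C -> B) -> (B -> A) -> A is all that's needed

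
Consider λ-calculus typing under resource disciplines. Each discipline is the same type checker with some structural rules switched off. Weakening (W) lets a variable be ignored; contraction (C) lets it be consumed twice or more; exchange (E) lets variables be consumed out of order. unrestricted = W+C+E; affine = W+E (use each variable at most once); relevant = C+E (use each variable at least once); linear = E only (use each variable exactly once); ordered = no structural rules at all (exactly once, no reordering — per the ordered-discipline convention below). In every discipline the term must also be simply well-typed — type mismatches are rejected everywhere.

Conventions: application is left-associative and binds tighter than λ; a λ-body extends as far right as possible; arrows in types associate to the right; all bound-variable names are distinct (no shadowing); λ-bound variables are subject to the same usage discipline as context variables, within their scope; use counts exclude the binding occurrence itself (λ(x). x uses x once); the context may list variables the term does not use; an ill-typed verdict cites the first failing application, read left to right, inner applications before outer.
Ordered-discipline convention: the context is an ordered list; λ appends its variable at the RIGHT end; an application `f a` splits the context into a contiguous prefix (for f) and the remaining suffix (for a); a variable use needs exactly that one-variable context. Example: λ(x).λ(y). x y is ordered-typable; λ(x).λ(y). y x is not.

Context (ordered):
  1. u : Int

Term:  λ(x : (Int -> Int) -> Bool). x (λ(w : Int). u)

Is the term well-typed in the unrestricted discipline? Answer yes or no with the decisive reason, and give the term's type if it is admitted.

yes — well-typed at ((Int -> Int) -> Bool) -> Bool; no restrictions here; term : ((Int -> Int) -> Bool) -> Bool
counts: u: 1; x (bound): 1; w (bound): 0
use order (left to right): x, u
typing: well-typed at ((Int -> Int) -> Bool) -> Bool
summary: ordered ✗, linear ✗, affine ✓, relevant ✗, unrestricted ✓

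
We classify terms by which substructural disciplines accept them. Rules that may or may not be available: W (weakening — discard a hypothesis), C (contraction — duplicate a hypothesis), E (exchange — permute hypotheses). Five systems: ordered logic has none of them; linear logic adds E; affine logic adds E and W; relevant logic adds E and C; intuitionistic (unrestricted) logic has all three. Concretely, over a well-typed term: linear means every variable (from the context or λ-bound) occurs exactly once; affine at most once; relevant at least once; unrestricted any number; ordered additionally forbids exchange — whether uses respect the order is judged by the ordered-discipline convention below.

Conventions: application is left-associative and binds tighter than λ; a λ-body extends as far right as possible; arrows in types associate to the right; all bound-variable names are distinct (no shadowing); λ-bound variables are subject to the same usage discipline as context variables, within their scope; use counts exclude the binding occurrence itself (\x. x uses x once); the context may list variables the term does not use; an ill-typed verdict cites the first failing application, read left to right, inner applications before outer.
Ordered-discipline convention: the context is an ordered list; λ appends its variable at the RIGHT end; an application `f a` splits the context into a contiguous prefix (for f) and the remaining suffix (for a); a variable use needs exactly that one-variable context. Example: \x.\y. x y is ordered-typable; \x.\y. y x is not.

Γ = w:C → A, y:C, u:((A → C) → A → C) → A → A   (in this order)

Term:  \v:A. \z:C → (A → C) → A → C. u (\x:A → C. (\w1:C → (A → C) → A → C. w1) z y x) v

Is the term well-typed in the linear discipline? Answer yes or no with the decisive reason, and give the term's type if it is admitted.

no — unused: w — weakening required
usage: w=0; y=1; u=1; v (λ-bound)=1; z (λ-bound)=1; x (λ-bound)=1; w1 (λ-bound)=1
order of uses: u, w1, z, y, x, v
typing: well-typed — term : A → (C → (A → C) → A → C) → A
all disciplines: ordered ✗ · linear ✗ · affine ✓ · relevant ✗ · unrestricted ✓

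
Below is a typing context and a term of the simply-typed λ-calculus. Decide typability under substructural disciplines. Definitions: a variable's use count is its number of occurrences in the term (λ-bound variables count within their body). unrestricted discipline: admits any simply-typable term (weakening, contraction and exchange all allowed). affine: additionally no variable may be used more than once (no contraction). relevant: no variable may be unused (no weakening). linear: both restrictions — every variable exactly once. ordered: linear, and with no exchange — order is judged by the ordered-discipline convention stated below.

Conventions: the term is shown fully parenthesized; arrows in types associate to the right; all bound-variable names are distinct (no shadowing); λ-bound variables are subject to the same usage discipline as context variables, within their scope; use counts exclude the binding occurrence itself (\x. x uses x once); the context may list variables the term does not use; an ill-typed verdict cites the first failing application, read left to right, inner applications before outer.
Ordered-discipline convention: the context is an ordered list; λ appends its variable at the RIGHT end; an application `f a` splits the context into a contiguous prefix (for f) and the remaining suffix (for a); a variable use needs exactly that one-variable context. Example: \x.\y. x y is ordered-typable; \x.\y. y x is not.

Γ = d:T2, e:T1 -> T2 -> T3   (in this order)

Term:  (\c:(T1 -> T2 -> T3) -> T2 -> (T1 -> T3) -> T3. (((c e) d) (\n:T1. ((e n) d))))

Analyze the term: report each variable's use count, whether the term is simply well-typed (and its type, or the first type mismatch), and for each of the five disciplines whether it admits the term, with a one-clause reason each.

variable uses: d: 2×, e: 2×, c [bound]: 1×, n [bound]: 1×
uses in reading order: c, e, d, e, n, d
typing: well-typed — term : ((T1 -> T2 -> T3) -> T2 -> (T1 -> T3) -> T3) -> T3
ordered: ✗ — needs contraction — d ×2, e ×2
linear: ✗ — needs contraction — d ×2, e ×2
affine: ✗ — needs contraction — d ×2, e ×2
relevant: ✓ — d, e, c, n: all used, weakening unneeded
unrestricted: ✓ — type-checks (((T1 -> T2 -> T3) -> T2 -> (T1 -> T3) -> T3) -> T3) and nothing is barred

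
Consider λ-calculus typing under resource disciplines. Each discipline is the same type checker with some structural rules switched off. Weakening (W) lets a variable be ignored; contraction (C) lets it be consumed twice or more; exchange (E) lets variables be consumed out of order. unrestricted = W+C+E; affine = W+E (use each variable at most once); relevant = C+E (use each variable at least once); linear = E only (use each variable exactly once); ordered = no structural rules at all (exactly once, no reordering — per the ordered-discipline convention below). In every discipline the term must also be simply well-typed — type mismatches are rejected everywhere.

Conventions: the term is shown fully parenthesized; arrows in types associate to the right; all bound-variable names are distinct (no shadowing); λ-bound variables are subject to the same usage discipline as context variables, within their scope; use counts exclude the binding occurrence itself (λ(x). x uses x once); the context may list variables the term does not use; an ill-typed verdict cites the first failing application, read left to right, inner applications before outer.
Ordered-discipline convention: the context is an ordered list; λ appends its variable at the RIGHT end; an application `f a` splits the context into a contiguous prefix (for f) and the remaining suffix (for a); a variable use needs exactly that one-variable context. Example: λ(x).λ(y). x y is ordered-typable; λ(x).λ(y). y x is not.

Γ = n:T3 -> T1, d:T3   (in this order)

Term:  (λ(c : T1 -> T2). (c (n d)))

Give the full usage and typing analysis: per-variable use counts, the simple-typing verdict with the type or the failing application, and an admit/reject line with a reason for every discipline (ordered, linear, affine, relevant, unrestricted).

usage: n: 1×; d: 1×; c (bound): 1×
order of uses: c, n, d
typing: ✓ — (T1 -> T2) -> T2
ordered: ✗ — no ordered split (uses run c, n, d)
linear: ✓ — each of n, d, c used exactly once
affine: ✓ — no duplicate uses among n, d, c
relevant: ✓ — none of n, d, c goes unused
unrestricted: ✓ — well-typed at (T1 -> T2) -> T2; no restrictions here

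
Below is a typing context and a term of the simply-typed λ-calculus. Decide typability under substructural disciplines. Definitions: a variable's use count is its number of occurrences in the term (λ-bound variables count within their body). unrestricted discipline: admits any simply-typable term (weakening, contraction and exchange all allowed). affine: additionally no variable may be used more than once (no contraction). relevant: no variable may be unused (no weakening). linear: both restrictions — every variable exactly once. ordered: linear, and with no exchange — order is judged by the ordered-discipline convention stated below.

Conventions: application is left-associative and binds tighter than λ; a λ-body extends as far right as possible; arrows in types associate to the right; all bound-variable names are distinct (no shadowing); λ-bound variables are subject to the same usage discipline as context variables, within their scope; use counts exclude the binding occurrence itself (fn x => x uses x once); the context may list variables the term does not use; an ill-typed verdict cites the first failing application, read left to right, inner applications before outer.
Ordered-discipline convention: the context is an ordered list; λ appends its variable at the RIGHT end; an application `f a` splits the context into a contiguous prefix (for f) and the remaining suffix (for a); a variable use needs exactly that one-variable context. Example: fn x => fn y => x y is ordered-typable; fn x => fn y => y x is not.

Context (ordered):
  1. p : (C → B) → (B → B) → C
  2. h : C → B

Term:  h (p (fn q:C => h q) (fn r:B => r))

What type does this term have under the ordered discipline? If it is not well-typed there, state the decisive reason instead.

not well-typed under ordered — uses contraction: h ×2
variable uses: p=1; h=2; q [bound]=1; r [bound]=1
left-to-right use order: h, p, h, q, r
typing: the term checks, with type B
per-discipline verdicts: ordered ✗, linear ✗, affine ✗, relevant ✓, unrestricted ✓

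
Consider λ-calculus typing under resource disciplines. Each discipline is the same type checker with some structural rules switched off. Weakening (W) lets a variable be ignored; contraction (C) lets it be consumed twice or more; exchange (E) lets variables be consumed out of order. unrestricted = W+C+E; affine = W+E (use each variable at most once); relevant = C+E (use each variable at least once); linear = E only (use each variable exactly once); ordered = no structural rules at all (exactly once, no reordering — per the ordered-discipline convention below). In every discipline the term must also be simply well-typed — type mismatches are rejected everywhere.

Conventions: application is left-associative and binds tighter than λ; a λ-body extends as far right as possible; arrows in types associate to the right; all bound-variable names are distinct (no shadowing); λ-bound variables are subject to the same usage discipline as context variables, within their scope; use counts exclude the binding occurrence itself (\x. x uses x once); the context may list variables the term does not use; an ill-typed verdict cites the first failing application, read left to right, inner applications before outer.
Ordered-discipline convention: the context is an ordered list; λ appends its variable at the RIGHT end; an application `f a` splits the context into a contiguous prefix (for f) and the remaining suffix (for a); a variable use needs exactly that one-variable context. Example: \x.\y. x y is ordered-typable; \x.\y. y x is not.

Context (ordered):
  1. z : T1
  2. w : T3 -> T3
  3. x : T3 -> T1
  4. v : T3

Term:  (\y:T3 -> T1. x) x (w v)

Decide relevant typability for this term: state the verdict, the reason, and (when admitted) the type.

no — needs weakening: z, y unused
use counts: z=0; w=1; x=2; v=1; y (bound)=0
use order (left to right): x, x, w, v
typing: well-typed — term : T1
summary: ordered ✗; linear ✗; affine ✗; relevant ✗; unrestricted ✓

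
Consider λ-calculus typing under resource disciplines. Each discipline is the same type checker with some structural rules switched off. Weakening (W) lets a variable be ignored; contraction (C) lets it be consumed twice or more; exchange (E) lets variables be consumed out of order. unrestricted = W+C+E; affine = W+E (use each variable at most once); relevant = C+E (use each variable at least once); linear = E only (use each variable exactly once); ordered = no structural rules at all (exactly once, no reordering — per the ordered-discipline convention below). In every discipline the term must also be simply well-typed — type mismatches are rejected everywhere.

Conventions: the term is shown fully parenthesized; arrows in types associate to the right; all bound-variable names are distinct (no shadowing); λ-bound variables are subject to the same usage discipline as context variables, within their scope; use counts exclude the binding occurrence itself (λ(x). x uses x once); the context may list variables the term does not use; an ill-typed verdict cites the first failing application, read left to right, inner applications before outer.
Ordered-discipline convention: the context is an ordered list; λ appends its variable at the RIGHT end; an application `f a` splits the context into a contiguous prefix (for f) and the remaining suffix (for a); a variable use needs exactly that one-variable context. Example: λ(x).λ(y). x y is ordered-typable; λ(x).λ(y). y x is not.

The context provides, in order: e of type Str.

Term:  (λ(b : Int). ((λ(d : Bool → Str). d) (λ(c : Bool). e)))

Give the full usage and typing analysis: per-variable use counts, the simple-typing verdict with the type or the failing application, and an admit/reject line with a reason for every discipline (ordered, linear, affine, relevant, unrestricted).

variable uses: e: 1, b [bound]: 0, d [bound]: 1, c [bound]: 0
use order (left to right): d, e
typing: the term checks, with type Int → Bool → Str
ordered: ✗ — b, c left unused
linear: ✗ — b, c left unused
affine: ✓ — no duplicate uses among e, b, d, c
relevant: ✗ — b, c left unused
unrestricted: ✓ — well-typed at Int → Bool → Str; no restrictions here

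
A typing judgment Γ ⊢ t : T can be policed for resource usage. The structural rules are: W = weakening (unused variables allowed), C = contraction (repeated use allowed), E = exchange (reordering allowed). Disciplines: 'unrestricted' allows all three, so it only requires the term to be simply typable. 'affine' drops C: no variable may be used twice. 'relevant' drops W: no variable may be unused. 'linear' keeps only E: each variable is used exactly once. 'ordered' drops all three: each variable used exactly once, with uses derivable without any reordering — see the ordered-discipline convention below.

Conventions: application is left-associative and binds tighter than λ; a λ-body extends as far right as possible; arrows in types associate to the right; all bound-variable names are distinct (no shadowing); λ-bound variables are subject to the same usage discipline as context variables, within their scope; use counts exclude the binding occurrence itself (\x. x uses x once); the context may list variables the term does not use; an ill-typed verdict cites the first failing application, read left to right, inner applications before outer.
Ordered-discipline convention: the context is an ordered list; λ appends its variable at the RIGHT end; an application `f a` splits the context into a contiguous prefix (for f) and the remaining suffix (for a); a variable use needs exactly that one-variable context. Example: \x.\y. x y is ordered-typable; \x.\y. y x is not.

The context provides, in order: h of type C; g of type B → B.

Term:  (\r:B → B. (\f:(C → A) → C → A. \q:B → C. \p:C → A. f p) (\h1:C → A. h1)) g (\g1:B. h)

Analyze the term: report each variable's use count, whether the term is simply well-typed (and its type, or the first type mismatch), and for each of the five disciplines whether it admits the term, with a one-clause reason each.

counts: h: 1×, g: 1×, r (bound): 0×, f (bound): 1×, q (bound): 0×, p (bound): 1×, h1 (bound): 1×, g1 (bound): 0×
order of uses: f, p, h1, g, h
typing: ✓ — (C → A) → C → A
ordered ✗ (r, q, g1 left unused)
linear ✗ (r, q, g1 left unused)
affine ✓ (at most one use each (h, g, r, f, q, p, h1, g1))
relevant ✗ (r, q, g1 left unused)
unrestricted ✓ (typability at (C → A) → C → A is all that's needed)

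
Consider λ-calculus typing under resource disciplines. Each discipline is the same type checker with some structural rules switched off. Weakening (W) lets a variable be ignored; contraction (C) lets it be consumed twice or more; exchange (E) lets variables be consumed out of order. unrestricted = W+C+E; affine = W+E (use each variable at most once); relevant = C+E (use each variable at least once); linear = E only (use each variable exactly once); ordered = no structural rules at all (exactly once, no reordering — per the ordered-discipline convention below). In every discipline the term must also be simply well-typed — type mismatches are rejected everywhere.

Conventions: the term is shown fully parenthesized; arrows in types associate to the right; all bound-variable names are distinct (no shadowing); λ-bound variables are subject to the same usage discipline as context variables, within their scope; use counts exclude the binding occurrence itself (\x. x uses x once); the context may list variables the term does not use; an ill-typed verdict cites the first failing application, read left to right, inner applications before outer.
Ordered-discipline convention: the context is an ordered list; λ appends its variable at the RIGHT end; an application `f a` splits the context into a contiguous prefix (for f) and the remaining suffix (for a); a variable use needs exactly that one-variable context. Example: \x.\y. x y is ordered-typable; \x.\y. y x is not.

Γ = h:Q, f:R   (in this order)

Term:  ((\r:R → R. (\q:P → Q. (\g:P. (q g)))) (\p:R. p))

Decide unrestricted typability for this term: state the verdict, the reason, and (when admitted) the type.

yes — typability at (P → Q) → P → Q is all that's needed; term : (P → Q) → P → Q
counts: h=0; f=0; r (bound)=0; q (bound)=1; g (bound)=1; p (bound)=1
left-to-right use order: q, g, p
typing: the term checks, with type (P → Q) → P → Q
summary: ordered ✗, linear ✗, affine ✓, relevant ✗, unrestricted ✓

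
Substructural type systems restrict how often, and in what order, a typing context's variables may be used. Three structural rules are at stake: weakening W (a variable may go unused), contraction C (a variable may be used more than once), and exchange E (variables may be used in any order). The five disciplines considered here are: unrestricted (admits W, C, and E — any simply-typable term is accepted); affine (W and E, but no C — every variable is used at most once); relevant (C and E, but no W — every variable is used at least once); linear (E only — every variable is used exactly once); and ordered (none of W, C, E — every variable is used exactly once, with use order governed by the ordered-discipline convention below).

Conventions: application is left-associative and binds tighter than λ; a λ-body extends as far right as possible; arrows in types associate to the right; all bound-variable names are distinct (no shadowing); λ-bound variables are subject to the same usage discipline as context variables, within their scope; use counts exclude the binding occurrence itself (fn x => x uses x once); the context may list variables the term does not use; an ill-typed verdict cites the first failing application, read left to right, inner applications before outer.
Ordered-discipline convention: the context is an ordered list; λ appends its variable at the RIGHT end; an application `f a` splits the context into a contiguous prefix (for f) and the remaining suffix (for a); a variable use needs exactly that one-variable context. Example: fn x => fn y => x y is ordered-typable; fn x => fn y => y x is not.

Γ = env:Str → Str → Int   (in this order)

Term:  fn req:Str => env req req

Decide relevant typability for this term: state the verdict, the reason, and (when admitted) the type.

yes — at least one use each (env, req); term : Str → Int
counts: env: 1; req (λ-bound): 2
use order (left to right): env, req, req
typing: ✓ — Str → Int
all disciplines: ordered ✗ | linear ✗ | affine ✗ | relevant ✓ | unrestricted ✓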